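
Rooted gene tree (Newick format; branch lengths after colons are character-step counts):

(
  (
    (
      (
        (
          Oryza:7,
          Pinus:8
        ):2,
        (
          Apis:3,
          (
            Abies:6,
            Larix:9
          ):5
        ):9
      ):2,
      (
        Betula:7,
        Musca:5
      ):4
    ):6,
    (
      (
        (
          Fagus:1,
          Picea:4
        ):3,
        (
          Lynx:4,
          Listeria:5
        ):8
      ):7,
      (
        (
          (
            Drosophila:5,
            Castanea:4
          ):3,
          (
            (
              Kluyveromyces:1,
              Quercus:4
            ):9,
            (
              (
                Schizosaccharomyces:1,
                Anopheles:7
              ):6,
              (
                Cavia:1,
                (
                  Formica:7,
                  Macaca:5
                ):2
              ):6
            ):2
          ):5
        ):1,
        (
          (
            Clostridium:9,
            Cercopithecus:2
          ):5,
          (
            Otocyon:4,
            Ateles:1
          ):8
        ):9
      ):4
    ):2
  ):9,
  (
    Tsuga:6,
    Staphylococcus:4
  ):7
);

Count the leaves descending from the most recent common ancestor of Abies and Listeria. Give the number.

The MRCA of Abies and Listeria is the node subtending ((((Oryza,Pinus),(Apis,(Abies,Larix))),(Betula,Musca)),(((Fagus,Picea),(Lynx,Listeria)),(((Drosophila,Castanea),((Kluyveromyces,Quercus),((Schizosaccharomyces,Anopheles),(Cavia,(Formica,Macaca))))),((Clostridium,Cercopithecus),(Otocyon,Ateles))))).
That clade contains 24 terminal taxa: Abies, Anopheles, Apis, Ateles, Betula, Castanea, Cavia, Cercopithecus, Clostridium, Drosophila, Fagus, Formica, Kluyveromyces, Larix, Listeria, Lynx, Macaca, Musca, Oryza, Otocyon, Picea, Pinus, Quercus, Schizosaccharomyces.

24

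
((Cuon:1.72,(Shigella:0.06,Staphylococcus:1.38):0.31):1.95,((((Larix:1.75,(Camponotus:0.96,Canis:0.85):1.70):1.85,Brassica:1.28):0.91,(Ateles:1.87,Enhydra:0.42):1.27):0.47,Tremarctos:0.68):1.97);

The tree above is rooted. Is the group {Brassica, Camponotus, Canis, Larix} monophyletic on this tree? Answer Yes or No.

The most recent common ancestor of these taxa subtends ((Larix,(Camponotus,Canis)),Brassica).
That clade has exactly 4 tips — every listed taxon and nothing else — so the group is monophyletic.

Yes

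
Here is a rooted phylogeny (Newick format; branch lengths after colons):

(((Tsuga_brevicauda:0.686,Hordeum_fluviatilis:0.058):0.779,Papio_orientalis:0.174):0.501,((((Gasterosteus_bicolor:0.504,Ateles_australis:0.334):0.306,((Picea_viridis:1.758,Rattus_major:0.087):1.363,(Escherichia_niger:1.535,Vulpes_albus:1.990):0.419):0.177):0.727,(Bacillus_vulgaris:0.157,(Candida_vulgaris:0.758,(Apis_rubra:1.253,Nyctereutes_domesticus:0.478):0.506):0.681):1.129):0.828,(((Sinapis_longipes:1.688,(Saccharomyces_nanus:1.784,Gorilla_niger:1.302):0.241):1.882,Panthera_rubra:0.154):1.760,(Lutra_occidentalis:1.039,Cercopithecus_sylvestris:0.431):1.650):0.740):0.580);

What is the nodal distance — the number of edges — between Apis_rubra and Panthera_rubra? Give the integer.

The MRCA of Apis_rubra and Panthera_rubra is the node subtending ((((Gasterosteus_bicolor,Ateles_australis),((Picea_viridis,Rattus_major),(Escherichia_niger,Vulpes_albus))),(Bacillus_vulgaris,(Candida_vulgaris,(Apis_rubra,Nyctereutes_domesticus)))),(((Sinapis_longipes,(Saccharomyces_nanus,Gorilla_niger)),Panthera_rubra),(Lutra_occidentalis,Cercopithecus_sylvestris))).
From Apis_rubra up to that node: 5 branches. From Panthera_rubra up to the same node: 3 branches. Total: 5 + 3 = 8.

8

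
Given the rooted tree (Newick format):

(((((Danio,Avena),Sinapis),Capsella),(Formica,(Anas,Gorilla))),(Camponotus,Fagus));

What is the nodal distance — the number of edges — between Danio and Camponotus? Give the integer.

The MRCA of Danio and Camponotus is the root of the tree.
From Danio up to that node: 5 branches. From Camponotus up to the same node: 2 branches. Total: 5 + 2 = 7.

7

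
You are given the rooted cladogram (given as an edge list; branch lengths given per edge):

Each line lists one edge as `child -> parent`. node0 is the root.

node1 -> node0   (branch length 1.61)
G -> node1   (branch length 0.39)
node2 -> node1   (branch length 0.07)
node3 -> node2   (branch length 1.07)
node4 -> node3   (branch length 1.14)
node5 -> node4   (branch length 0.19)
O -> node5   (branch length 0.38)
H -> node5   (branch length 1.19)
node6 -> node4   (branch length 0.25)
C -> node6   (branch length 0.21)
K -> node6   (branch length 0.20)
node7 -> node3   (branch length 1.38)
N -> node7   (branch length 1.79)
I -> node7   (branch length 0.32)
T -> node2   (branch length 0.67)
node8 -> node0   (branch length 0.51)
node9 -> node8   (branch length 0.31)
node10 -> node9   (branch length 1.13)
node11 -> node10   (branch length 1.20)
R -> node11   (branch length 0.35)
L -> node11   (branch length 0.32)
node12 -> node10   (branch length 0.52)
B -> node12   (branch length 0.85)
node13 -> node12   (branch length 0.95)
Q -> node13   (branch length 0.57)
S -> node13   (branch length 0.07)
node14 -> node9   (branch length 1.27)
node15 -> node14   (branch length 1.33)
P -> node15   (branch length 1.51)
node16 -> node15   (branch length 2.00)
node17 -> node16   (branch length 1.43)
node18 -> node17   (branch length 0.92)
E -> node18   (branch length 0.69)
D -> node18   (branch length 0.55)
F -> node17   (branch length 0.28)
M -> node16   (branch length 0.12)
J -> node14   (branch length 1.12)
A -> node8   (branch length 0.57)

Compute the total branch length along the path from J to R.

5.07

The path runs J → … → MRCA → … → R; the MRCA is the node subtending (((R,L),(B,(Q,S))),((P,(((E,D),F),M)),J)).
Branch lengths along that path: 1.12 + 1.27 + 1.13 + 1.20 + 0.35 = 5.07.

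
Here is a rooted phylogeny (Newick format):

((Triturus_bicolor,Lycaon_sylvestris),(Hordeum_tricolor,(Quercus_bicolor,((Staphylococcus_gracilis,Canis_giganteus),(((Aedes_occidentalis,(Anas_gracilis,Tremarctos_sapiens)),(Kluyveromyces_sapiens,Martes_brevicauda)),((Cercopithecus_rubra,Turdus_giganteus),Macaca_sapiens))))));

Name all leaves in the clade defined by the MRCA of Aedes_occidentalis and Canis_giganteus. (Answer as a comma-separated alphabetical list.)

Tracing Aedes_occidentalis: it sits inside (Aedes_occidentalis,(Anas_gracilis,Tremarctos_sapiens)).
Tracing Canis_giganteus: it sits inside (Staphylococcus_gracilis,Canis_giganteus).
The smallest clade enclosing both is ((Staphylococcus_gracilis,Canis_giganteus),(((Aedes_occidentalis,(Anas_gracilis,Tremarctos_sapiens)),(Kluyveromyces_sapiens,Martes_brevicauda)),((Cercopithecus_rubra,Turdus_giganteus),Macaca_sapiens))); the answer is its 10 terminal taxa in alphabetical order.

Aedes_occidentalis, Anas_gracilis, Canis_giganteus, Cercopithecus_rubra, Kluyveromyces_sapiens, Macaca_sapiens, Martes_brevicauda, Staphylococcus_gracilis, Tremarctos_sapiens, Turdus_giganteus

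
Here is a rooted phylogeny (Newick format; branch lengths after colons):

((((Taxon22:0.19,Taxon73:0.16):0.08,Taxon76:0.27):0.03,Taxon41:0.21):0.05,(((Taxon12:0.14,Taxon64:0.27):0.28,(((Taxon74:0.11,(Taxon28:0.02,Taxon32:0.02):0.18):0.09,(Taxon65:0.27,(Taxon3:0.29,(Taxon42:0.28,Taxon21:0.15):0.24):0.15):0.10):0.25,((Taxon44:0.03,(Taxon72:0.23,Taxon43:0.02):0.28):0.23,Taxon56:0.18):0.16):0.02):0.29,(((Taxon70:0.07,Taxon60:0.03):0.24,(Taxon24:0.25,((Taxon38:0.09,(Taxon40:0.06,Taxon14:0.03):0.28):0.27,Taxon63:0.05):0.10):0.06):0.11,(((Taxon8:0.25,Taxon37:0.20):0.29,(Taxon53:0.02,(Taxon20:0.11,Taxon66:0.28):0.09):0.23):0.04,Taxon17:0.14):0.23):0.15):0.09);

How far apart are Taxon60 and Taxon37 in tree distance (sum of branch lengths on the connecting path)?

1.14

The path runs Taxon60 → … → MRCA → … → Taxon37; the MRCA is the node subtending (((Taxon70,Taxon60),(Taxon24,((Taxon38,(Taxon40,Taxon14)),Taxon63))),(((Taxon8,Taxon37),(Taxon53,(Taxon20,Taxon66))),Taxon17)).
Branch lengths along that path: 0.03 + 0.24 + 0.11 + 0.23 + 0.04 + 0.29 + 0.20 = 1.14.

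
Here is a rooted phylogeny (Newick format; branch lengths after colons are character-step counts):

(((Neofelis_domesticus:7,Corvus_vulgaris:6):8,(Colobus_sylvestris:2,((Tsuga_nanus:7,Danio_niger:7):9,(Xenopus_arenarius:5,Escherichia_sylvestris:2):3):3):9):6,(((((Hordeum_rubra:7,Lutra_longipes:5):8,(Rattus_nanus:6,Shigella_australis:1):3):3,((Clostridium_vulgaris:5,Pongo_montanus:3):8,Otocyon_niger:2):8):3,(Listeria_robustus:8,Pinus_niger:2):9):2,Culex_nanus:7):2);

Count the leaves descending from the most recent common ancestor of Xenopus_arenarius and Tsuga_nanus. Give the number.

4

The MRCA of Xenopus_arenarius and Tsuga_nanus is the node subtending ((Tsuga_nanus,Danio_niger),(Xenopus_arenarius,Escherichia_sylvestris)).
That clade contains 4 terminal taxa: Danio_niger, Escherichia_sylvestris, Tsuga_nanus, Xenopus_arenarius.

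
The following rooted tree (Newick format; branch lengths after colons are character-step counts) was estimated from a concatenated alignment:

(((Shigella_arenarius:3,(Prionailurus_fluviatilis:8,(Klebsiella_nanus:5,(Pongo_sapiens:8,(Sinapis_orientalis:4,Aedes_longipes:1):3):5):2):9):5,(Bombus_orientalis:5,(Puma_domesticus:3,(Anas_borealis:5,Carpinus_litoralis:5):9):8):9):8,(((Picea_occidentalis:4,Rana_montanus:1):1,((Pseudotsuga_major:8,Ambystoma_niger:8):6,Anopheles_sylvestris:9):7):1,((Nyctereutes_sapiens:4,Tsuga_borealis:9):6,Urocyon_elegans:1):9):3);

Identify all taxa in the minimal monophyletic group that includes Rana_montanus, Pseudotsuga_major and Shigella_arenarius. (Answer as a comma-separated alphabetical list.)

Tracing Rana_montanus: it sits inside (Picea_occidentalis,Rana_montanus).
Tracing Pseudotsuga_major: it sits inside (Pseudotsuga_major,Ambystoma_niger).
Tracing Shigella_arenarius: it sits inside (Shigella_arenarius,(Prionailurus_fluviatilis,(Klebsiella_nanus,(Pongo_sapiens,(Sinapis_orientalis,Aedes_longipes))))).
The smallest clade enclosing all 3 is the whole tree (their MRCA is the root), so the answer is all 18 tips in alphabetical order.

Aedes_longipes, Ambystoma_niger, Anas_borealis, Anopheles_sylvestris, Bombus_orientalis, Carpinus_litoralis, Klebsiella_nanus, Nyctereutes_sapiens, Picea_occidentalis, Pongo_sapiens, Prionailurus_fluviatilis, Pseudotsuga_major, Puma_domesticus, Rana_montanus, Shigella_arenarius, Sinapis_orientalis, Tsuga_borealis, Urocyon_elegans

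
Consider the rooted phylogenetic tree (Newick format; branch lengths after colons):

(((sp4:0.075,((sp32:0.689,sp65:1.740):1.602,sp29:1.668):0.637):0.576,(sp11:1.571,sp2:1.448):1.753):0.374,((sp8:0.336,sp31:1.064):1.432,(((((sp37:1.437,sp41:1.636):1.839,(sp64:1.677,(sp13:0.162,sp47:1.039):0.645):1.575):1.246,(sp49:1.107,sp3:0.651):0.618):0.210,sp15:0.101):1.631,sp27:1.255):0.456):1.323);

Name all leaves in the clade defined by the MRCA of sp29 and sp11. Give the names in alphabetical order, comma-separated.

Tracing sp29: it sits inside ((sp32,sp65),sp29).
Tracing sp11: it sits inside (sp11,sp2).
The smallest clade enclosing both is ((sp4,((sp32,sp65),sp29)),(sp11,sp2)); the answer is its 6 terminal taxa in alphabetical order.

sp11, sp2, sp29, sp32, sp4, sp65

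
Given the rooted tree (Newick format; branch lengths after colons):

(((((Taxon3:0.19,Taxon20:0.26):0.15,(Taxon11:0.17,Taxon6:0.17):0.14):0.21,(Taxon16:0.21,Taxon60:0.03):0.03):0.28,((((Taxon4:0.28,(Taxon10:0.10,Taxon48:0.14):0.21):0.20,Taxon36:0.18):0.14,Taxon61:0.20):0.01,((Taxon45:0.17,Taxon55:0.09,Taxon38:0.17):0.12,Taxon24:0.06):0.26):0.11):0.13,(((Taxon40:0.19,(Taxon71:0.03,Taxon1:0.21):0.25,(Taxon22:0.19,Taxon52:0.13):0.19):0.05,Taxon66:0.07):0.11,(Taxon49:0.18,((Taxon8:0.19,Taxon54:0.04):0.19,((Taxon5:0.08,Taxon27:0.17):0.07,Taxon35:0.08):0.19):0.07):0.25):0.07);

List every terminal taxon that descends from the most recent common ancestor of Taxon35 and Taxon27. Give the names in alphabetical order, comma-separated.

Tracing Taxon35: it sits inside ((Taxon5,Taxon27),Taxon35).
Tracing Taxon27: it sits inside (Taxon5,Taxon27).
The smallest clade enclosing both is ((Taxon5,Taxon27),Taxon35); the answer is its 3 terminal taxa in alphabetical order.

Taxon27, Taxon35, Taxon5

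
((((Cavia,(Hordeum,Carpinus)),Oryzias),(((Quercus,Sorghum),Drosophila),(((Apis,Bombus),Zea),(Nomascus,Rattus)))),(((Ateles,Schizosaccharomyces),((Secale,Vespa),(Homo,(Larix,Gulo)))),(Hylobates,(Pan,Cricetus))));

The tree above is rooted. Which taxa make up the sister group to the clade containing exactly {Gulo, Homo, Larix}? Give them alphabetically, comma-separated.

Secale, Vespa

The clade containing exactly {Gulo, Homo, Larix} attaches to the tree at the node subtending ((Secale,Vespa),(Homo,(Larix,Gulo))).
The other lineage descending from that same node — the sister group — is (Secale,Vespa); its 2 tips in alphabetical order are the answer.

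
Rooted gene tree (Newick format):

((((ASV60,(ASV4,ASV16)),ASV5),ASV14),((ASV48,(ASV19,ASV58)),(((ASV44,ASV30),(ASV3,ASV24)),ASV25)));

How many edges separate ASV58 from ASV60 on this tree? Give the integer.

The MRCA of ASV58 and ASV60 is the root of the tree.
From ASV58 up to that node: 4 branches. From ASV60 up to the same node: 4 branches. Total: 4 + 4 = 8.

8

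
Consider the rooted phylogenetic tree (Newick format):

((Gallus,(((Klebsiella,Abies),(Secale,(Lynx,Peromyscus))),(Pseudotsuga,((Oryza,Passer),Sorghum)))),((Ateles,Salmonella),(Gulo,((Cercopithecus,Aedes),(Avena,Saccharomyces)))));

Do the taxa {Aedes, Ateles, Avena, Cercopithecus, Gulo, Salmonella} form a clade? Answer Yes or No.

The MRCA of the listed taxa subtends ((Ateles,Salmonella),(Gulo,((Cercopithecus,Aedes),(Avena,Saccharomyces)))).
That clade also contains Saccharomyces, which is not in the proposed group, so the group is not monophyletic.

No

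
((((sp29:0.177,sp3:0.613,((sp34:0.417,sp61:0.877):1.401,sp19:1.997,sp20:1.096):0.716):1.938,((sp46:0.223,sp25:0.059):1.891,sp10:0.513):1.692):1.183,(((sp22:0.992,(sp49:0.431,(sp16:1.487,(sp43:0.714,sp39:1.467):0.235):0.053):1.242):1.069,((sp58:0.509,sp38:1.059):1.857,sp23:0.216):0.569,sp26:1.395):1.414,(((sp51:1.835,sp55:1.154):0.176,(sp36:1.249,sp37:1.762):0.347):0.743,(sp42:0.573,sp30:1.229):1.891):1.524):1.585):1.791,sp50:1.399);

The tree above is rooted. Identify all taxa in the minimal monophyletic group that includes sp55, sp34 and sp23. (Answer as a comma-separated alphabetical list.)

Tracing sp55: it sits inside (sp51,sp55).
Tracing sp34: it sits inside (sp34,sp61).
Tracing sp23: it sits inside ((sp58,sp38),sp23).
The smallest clade enclosing all 3 is (((sp29,sp3,((sp34,sp61),sp19,sp20)),((sp46,sp25),sp10)),(((sp22,(sp49,(sp16,(sp43,sp39)))),((sp58,sp38),sp23),sp26),(((sp51,sp55),(sp36,sp37)),(sp42,sp30)))); the answer is its 24 terminal taxa in alphabetical order.

sp10, sp16, sp19, sp20, sp22, sp23, sp25, sp26, sp29, sp3, sp30, sp34, sp36, sp37, sp38, sp39, sp42, sp43, sp46, sp49, sp51, sp55, sp58, sp61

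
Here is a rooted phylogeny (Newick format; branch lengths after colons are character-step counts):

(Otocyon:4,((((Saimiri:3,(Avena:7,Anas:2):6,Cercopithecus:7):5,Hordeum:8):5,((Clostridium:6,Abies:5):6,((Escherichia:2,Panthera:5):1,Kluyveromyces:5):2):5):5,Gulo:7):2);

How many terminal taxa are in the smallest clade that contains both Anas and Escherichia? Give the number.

10

The MRCA of Anas and Escherichia is the node subtending (((Saimiri,(Avena,Anas),Cercopithecus),Hordeum),((Clostridium,Abies),((Escherichia,Panthera),Kluyveromyces))).
That clade contains 10 terminal taxa: Abies, Anas, Avena, Cercopithecus, Clostridium, Escherichia, Hordeum, Kluyveromyces, Panthera, Saimiri.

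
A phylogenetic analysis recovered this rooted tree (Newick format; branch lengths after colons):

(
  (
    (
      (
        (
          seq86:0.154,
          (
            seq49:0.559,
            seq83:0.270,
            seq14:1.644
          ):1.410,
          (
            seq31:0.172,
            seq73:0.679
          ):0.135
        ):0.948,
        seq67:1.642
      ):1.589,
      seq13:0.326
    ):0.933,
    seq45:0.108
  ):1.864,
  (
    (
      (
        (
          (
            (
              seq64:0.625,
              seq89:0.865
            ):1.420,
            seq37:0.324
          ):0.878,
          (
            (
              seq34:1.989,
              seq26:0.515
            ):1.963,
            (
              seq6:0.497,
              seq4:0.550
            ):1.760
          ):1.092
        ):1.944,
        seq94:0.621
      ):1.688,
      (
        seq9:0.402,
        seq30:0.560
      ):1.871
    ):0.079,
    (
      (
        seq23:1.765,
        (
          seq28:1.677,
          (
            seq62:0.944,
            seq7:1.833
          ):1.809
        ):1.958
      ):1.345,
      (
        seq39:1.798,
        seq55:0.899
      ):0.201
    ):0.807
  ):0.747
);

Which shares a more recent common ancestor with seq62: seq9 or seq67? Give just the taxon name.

seq9

The MRCA of seq62 and seq9 subtends ((((((seq64,seq89),seq37),((seq34,seq26),(seq6,seq4))),seq94),(seq9,seq30)),((seq23,(seq28,(seq62,seq7))),(seq39,seq55))) (16 taxa).
The MRCA of seq62 and seq67 is the root, subtending the entire tree (25 taxa).
The first is nested inside the second, so seq62 shares a more recent common ancestor with seq9.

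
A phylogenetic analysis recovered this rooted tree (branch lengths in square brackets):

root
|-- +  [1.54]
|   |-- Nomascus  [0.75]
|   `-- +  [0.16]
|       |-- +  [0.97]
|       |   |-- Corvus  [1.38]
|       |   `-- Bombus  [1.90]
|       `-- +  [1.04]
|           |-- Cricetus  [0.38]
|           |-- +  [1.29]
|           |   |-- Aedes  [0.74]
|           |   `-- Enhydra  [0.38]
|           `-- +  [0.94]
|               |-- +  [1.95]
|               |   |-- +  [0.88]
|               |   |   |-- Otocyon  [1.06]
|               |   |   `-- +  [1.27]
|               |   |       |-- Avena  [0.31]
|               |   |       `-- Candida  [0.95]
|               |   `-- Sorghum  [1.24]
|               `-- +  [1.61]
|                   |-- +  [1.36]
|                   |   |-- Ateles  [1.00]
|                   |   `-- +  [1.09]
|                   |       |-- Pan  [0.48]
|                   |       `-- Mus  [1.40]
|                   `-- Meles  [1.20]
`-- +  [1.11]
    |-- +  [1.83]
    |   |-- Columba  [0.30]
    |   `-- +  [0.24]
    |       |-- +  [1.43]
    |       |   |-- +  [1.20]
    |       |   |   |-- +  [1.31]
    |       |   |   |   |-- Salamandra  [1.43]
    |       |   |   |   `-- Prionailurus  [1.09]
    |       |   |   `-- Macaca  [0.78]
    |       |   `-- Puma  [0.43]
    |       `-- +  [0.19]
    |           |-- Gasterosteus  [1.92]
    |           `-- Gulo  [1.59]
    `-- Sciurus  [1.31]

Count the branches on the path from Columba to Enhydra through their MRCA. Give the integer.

8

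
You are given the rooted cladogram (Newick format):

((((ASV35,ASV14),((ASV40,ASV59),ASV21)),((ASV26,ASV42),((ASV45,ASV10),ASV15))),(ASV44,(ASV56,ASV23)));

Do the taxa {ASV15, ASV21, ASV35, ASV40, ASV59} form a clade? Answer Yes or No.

The MRCA of the listed taxa subtends (((ASV35,ASV14),((ASV40,ASV59),ASV21)),((ASV26,ASV42),((ASV45,ASV10),ASV15))).
That clade also contains ASV10, ASV14, ASV26, ASV42, ASV45, which are not in the proposed group, so the group is not monophyletic.

No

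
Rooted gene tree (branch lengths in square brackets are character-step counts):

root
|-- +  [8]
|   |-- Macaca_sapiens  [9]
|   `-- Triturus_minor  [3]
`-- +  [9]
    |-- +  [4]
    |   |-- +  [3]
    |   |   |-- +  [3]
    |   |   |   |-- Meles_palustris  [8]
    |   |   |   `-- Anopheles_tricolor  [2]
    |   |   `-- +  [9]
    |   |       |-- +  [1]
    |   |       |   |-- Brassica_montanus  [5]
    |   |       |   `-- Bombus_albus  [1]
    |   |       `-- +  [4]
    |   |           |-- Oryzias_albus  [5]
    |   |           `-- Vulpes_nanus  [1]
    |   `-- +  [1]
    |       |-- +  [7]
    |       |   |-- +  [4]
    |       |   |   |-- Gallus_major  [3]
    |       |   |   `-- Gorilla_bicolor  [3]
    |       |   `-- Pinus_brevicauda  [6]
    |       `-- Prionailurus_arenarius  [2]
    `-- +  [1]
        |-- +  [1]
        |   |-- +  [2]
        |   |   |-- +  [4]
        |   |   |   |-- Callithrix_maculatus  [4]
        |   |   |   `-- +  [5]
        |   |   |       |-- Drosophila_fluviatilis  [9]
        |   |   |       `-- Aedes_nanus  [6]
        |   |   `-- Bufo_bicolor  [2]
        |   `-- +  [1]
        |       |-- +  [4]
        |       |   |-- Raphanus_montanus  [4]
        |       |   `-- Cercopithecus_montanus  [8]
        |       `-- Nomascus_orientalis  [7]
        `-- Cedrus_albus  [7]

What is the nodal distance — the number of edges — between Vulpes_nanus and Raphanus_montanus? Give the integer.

The MRCA of Vulpes_nanus and Raphanus_montanus is the node subtending ((((Meles_palustris,Anopheles_tricolor),((Brassica_montanus,Bombus_albus),(Oryzias_albus,Vulpes_nanus))),(((Gallus_major,Gorilla_bicolor),Pinus_brevicauda),Prionailurus_arenarius)),((((Callithrix_maculatus,(Drosophila_fluviatilis,Aedes_nanus)),Bufo_bicolor),((Raphanus_montanus,Cercopithecus_montanus),Nomascus_orientalis)),Cedrus_albus)).
From Vulpes_nanus up to that node: 5 branches. From Raphanus_montanus up to the same node: 5 branches. Total: 5 + 5 = 10.

10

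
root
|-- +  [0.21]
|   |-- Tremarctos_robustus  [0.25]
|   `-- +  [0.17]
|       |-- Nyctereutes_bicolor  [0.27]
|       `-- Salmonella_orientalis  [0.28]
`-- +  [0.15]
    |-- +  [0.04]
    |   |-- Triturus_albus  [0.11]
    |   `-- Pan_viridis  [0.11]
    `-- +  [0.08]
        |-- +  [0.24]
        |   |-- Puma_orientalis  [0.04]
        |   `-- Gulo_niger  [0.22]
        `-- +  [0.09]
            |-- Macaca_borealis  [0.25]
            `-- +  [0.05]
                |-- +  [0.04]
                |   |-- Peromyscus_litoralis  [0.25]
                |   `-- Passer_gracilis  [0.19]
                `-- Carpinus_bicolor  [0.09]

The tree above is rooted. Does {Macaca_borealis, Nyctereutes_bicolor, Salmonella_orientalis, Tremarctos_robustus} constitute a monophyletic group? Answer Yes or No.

The MRCA of the listed taxa is the root, so the smallest clade containing them is the whole tree.
That clade also contains Carpinus_bicolor, Gulo_niger, Pan_viridis, Passer_gracilis, Peromyscus_litoralis, Puma_orientalis, Triturus_albus, which are not in the proposed group, so the group is not monophyletic.

No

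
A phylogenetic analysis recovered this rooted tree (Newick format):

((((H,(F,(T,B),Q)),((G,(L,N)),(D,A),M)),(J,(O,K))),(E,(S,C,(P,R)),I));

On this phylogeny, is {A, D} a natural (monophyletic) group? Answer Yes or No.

The most recent common ancestor of these taxa subtends (D,A).
That clade has exactly 2 tips — every listed taxon and nothing else — so the group is monophyletic.

Yes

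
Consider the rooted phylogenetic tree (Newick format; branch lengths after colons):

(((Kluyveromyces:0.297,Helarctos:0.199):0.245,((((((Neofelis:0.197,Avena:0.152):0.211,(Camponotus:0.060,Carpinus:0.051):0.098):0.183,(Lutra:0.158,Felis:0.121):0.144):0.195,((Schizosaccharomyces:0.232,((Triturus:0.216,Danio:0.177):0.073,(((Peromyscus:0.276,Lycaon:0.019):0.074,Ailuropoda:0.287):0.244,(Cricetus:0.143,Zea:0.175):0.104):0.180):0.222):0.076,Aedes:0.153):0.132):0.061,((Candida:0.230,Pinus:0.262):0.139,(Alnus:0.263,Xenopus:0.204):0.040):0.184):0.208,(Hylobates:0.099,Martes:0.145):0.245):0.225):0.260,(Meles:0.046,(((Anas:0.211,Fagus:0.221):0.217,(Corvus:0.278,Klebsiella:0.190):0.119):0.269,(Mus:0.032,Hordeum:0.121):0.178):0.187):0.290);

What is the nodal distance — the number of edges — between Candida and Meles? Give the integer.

The MRCA of Candida and Meles is the root of the tree.
From Candida up to that node: 6 branches. From Meles up to the same node: 2 branches. Total: 6 + 2 = 8.

8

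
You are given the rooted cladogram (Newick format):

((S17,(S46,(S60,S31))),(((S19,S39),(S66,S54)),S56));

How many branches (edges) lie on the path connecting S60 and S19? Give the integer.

8

The MRCA of S60 and S19 is the root of the tree.
From S60 up to that node: 4 branches. From S19 up to the same node: 4 branches. Total: 4 + 4 = 8.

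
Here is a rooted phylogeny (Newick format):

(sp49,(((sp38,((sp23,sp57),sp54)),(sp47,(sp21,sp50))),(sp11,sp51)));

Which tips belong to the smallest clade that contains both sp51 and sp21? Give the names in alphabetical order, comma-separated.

sp11, sp21, sp23, sp38, sp47, sp50, sp51, sp54, sp57

Tracing sp51: it sits inside (sp11,sp51).
Tracing sp21: it sits inside (sp21,sp50).
The smallest clade enclosing both is (((sp38,((sp23,sp57),sp54)),(sp47,(sp21,sp50))),(sp11,sp51)); the answer is its 9 terminal taxa in alphabetical order.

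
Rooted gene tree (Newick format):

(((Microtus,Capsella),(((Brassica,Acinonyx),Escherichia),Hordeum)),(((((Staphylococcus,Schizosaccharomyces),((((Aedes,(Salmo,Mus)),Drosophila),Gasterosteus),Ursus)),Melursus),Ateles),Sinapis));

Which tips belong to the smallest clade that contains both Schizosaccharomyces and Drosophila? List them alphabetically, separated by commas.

Aedes, Drosophila, Gasterosteus, Mus, Salmo, Schizosaccharomyces, Staphylococcus, Ursus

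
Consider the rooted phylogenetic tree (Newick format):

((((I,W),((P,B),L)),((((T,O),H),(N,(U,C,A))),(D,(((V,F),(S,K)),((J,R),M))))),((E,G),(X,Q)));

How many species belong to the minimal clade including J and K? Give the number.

7

The MRCA of J and K is the node subtending (((V,F),(S,K)),((J,R),M)).
That clade contains 7 terminal taxa: F, J, K, M, R, S, V.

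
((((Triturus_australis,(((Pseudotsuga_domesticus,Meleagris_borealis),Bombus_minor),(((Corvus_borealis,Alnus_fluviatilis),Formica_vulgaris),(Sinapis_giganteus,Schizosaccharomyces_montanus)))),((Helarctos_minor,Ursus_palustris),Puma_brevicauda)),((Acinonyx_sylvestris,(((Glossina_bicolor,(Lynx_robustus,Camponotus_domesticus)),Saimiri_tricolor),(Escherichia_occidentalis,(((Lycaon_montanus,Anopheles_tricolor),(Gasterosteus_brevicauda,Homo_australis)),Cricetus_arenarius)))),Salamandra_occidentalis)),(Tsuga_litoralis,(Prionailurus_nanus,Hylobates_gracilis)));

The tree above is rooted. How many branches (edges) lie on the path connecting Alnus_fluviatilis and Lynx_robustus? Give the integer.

14

The MRCA of Alnus_fluviatilis and Lynx_robustus is the node subtending (((Triturus_australis,(((Pseudotsuga_domesticus,Meleagris_borealis),Bombus_minor),(((Corvus_borealis,Alnus_fluviatilis),Formica_vulgaris),(Sinapis_giganteus,Schizosaccharomyces_montanus)))),((Helarctos_minor,Ursus_palustris),Puma_brevicauda)),((Acinonyx_sylvestris,(((Glossina_bicolor,(Lynx_robustus,Camponotus_domesticus)),Saimiri_tricolor),(Escherichia_occidentalis,(((Lycaon_montanus,Anopheles_tricolor),(Gasterosteus_brevicauda,Homo_australis)),Cricetus_arenarius)))),Salamandra_occidentalis)).
From Alnus_fluviatilis up to that node: 7 branches. From Lynx_robustus up to the same node: 7 branches. Total: 7 + 7 = 14.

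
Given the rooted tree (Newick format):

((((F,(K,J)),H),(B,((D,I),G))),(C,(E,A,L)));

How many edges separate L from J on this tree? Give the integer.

8

The MRCA of L and J is the root of the tree.
From L up to that node: 3 branches. From J up to the same node: 5 branches. Total: 3 + 5 = 8.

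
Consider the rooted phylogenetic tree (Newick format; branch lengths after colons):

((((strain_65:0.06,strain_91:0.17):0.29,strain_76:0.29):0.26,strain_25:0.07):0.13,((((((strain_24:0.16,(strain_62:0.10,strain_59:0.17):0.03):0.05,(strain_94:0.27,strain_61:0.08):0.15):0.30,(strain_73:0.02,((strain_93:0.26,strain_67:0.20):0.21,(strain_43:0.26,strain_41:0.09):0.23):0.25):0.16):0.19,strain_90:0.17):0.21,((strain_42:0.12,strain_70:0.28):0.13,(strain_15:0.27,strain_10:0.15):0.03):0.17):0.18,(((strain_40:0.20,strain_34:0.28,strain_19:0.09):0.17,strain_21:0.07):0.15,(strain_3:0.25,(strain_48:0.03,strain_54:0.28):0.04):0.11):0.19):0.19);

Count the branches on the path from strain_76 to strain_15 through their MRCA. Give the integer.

8

The MRCA of strain_76 and strain_15 is the root of the tree.
From strain_76 up to that node: 3 branches. From strain_15 up to the same node: 5 branches. Total: 3 + 5 = 8.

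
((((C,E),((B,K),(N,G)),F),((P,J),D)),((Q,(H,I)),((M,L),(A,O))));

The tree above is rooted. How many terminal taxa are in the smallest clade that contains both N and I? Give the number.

17

The MRCA of N and I is the root, so the clade is the entire tree.
That clade contains 17 terminal taxa: A, B, C, D, E, F, G, H, I, J, K, L, M, N, O, P, Q.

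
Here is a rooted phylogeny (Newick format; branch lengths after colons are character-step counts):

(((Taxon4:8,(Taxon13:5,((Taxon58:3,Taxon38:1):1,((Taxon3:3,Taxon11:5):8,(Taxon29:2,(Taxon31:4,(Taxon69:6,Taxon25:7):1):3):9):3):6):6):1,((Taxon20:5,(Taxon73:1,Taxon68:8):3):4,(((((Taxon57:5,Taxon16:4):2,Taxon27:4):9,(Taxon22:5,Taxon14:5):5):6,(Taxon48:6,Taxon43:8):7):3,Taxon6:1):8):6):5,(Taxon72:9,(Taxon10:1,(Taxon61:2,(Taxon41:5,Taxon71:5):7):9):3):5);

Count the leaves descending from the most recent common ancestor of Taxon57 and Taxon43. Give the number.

7

The MRCA of Taxon57 and Taxon43 is the node subtending ((((Taxon57,Taxon16),Taxon27),(Taxon22,Taxon14)),(Taxon48,Taxon43)).
That clade contains 7 terminal taxa: Taxon14, Taxon16, Taxon22, Taxon27, Taxon43, Taxon48, Taxon57.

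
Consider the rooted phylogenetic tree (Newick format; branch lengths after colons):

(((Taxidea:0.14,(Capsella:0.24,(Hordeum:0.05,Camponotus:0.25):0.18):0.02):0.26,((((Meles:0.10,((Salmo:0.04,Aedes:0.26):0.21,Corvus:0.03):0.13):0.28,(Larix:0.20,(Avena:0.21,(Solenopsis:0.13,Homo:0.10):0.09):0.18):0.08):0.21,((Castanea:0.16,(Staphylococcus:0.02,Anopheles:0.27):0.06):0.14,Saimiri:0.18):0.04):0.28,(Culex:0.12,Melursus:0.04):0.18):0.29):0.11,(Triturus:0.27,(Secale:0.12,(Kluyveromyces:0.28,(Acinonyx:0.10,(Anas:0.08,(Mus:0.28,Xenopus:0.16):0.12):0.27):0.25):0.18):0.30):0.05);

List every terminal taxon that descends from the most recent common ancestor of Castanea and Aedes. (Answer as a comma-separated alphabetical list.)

Aedes, Anopheles, Avena, Castanea, Corvus, Homo, Larix, Meles, Saimiri, Salmo, Solenopsis, Staphylococcus

Tracing Castanea: it sits inside (Castanea,(Staphylococcus,Anopheles)).
Tracing Aedes: it sits inside (Salmo,Aedes).
The smallest clade enclosing both is (((Meles,((Salmo,Aedes),Corvus)),(Larix,(Avena,(Solenopsis,Homo)))),((Castanea,(Staphylococcus,Anopheles)),Saimiri)); the answer is its 12 terminal taxa in alphabetical order.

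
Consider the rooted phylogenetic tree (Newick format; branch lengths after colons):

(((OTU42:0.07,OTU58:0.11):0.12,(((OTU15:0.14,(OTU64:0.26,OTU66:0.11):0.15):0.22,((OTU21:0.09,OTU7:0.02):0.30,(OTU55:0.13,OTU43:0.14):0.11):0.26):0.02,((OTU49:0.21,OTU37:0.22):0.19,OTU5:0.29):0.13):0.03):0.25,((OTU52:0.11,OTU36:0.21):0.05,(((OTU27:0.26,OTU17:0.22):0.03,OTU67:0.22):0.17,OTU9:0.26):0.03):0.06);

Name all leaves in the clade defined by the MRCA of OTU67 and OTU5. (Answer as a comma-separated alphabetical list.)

Tracing OTU67: it sits inside ((OTU27,OTU17),OTU67).
Tracing OTU5: it sits inside ((OTU49,OTU37),OTU5).
The smallest clade enclosing both is the whole tree (their MRCA is the root), so the answer is all 18 tips in alphabetical order.

OTU15, OTU17, OTU21, OTU27, OTU36, OTU37, OTU42, OTU43, OTU49, OTU5, OTU52, OTU55, OTU58, OTU64, OTU66, OTU67, OTU7, OTU9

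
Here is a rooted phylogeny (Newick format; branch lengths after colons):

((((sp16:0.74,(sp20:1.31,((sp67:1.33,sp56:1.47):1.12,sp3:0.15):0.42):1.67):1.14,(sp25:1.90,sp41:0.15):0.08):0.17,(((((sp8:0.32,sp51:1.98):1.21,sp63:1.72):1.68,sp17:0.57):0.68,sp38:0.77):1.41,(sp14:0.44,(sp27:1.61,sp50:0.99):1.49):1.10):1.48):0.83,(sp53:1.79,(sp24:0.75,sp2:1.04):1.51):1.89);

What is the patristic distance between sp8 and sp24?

11.76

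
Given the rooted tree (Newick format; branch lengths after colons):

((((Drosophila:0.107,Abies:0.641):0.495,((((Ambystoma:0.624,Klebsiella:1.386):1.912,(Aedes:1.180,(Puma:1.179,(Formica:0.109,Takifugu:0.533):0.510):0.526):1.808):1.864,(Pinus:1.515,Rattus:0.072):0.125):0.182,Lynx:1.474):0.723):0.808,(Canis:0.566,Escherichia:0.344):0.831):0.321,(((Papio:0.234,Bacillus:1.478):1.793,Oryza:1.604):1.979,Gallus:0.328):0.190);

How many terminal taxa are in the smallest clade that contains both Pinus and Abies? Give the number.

The MRCA of Pinus and Abies is the node subtending ((Drosophila,Abies),((((Ambystoma,Klebsiella),(Aedes,(Puma,(Formica,Takifugu)))),(Pinus,Rattus)),Lynx)).
That clade contains 11 terminal taxa: Abies, Aedes, Ambystoma, Drosophila, Formica, Klebsiella, Lynx, Pinus, Puma, Rattus, Takifugu.

11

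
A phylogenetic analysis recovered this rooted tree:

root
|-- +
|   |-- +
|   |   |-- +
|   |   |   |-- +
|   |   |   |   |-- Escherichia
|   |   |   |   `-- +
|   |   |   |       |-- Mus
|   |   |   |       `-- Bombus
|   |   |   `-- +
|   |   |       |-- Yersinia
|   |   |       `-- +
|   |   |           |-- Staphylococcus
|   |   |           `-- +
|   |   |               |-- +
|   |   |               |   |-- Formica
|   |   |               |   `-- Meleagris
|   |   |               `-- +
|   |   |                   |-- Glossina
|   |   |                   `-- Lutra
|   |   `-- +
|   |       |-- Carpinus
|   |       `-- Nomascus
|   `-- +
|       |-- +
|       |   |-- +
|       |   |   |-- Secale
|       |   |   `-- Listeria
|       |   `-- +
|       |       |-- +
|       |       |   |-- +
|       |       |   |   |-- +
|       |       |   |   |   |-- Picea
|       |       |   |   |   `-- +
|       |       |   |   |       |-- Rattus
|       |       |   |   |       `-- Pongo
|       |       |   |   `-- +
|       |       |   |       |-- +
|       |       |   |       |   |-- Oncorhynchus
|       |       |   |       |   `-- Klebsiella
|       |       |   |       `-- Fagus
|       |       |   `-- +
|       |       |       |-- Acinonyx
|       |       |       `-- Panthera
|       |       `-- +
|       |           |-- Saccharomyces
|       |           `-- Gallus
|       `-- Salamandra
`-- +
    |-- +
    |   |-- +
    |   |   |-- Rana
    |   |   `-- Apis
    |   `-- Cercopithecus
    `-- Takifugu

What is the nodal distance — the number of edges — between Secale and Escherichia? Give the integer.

The MRCA of Secale and Escherichia is the node subtending ((((Escherichia,(Mus,Bombus)),(Yersinia,(Staphylococcus,((Formica,Meleagris),(Glossina,Lutra))))),(Carpinus,Nomascus)),(((Secale,Listeria),((((Picea,(Rattus,Pongo)),((Oncorhynchus,Klebsiella),Fagus)),(Acinonyx,Panthera)),(Saccharomyces,Gallus))),Salamandra)).
From Secale up to that node: 4 branches. From Escherichia up to the same node: 4 branches. Total: 4 + 4 = 8.

8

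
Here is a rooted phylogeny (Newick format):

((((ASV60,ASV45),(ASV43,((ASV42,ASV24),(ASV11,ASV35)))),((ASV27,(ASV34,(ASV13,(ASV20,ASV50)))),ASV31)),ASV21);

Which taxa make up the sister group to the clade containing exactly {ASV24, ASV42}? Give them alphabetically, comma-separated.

ASV11, ASV35

The clade containing exactly {ASV24, ASV42} attaches to the tree at the node subtending ((ASV42,ASV24),(ASV11,ASV35)).
The other lineage descending from that same node — the sister group — is (ASV11,ASV35); its 2 tips in alphabetical order are the answer.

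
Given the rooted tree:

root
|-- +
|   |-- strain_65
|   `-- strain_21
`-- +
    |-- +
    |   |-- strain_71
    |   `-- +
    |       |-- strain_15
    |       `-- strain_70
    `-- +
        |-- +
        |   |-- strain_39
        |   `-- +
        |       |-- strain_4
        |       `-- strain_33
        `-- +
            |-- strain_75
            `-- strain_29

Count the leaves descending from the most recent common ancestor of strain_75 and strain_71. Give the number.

The MRCA of strain_75 and strain_71 is the node subtending ((strain_71,(strain_15,strain_70)),((strain_39,(strain_4,strain_33)),(strain_75,strain_29))).
That clade contains 8 terminal taxa: strain_15, strain_29, strain_33, strain_39, strain_4, strain_70, strain_71, strain_75.

8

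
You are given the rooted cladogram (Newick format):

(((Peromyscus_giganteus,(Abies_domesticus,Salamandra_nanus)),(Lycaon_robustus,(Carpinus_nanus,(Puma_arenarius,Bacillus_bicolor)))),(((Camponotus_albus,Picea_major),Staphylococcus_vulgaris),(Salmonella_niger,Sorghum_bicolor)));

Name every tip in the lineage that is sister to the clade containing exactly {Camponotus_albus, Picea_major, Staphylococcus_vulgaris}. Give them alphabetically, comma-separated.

Salmonella_niger, Sorghum_bicolor

The clade containing exactly {Camponotus_albus, Picea_major, Staphylococcus_vulgaris} attaches to the tree at the node subtending (((Camponotus_albus,Picea_major),Staphylococcus_vulgaris),(Salmonella_niger,Sorghum_bicolor)).
The other lineage descending from that same node — the sister group — is (Salmonella_niger,Sorghum_bicolor); its 2 tips in alphabetical order are the answer.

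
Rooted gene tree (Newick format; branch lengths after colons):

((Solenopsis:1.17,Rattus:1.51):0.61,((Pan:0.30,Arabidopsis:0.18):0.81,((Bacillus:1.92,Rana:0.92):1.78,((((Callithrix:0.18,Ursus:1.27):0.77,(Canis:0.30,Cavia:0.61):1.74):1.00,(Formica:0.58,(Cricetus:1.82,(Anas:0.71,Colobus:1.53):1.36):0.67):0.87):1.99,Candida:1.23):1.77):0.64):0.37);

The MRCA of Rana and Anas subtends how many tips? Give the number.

11

The MRCA of Rana and Anas is the node subtending ((Bacillus,Rana),((((Callithrix,Ursus),(Canis,Cavia)),(Formica,(Cricetus,(Anas,Colobus)))),Candida)).
That clade contains 11 terminal taxa: Anas, Bacillus, Callithrix, Candida, Canis, Cavia, Colobus, Cricetus, Formica, Rana, Ursus.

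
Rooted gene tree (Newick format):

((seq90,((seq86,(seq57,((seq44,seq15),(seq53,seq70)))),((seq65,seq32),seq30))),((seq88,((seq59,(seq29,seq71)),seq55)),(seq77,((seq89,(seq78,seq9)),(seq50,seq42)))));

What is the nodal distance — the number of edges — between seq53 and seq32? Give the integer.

8

The MRCA of seq53 and seq32 is the node subtending ((seq86,(seq57,((seq44,seq15),(seq53,seq70)))),((seq65,seq32),seq30)).
From seq53 up to that node: 5 branches. From seq32 up to the same node: 3 branches. Total: 5 + 3 = 8.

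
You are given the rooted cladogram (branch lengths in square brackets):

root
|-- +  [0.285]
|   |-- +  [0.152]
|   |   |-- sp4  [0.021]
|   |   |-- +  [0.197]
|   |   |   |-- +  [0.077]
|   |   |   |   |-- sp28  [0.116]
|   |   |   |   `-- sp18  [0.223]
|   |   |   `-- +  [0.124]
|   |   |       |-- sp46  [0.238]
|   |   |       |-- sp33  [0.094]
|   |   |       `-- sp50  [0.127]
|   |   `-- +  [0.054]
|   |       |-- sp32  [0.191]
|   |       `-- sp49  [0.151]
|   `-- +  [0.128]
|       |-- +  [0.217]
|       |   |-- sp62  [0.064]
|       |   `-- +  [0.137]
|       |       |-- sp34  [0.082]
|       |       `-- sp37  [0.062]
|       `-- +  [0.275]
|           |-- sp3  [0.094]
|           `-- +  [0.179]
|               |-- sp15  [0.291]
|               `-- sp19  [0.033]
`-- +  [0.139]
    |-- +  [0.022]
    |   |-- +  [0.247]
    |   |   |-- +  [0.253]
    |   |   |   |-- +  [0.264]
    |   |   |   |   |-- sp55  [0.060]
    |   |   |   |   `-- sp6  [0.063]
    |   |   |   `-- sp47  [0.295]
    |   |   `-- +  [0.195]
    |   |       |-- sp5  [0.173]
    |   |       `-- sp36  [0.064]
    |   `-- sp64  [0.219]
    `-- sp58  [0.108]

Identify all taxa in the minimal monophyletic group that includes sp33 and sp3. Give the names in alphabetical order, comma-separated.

Tracing sp33: it sits inside (sp46,sp33,sp50).
Tracing sp3: it sits inside (sp3,(sp15,sp19)).
The smallest clade enclosing both is ((sp4,((sp28,sp18),(sp46,sp33,sp50)),(sp32,sp49)),((sp62,(sp34,sp37)),(sp3,(sp15,sp19)))); the answer is its 14 terminal taxa in alphabetical order.

sp15, sp18, sp19, sp28, sp3, sp32, sp33, sp34, sp37, sp4, sp46, sp49, sp50, sp62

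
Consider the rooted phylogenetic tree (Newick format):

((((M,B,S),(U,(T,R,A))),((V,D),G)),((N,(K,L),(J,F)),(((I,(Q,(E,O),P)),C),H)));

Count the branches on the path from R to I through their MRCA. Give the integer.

10

The MRCA of R and I is the root of the tree.
From R up to that node: 5 branches. From I up to the same node: 5 branches. Total: 5 + 5 = 10.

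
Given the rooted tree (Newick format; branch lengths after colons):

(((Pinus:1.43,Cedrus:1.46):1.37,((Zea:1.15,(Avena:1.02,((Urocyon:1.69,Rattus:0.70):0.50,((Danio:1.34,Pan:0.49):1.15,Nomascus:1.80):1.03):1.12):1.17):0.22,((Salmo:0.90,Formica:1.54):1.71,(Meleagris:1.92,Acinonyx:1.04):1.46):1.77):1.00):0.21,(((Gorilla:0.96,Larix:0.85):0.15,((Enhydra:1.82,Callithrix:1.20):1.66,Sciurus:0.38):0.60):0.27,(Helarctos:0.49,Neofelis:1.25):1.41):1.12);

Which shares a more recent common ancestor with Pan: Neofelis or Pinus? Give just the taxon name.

Pinus

The MRCA of Pan and Pinus subtends ((Pinus,Cedrus),((Zea,(Avena,((Urocyon,Rattus),((Danio,Pan),Nomascus)))),((Salmo,Formica),(Meleagris,Acinonyx)))) (13 taxa).
The MRCA of Pan and Neofelis is the root, subtending the entire tree (20 taxa).
The first is nested inside the second, so Pan shares a more recent common ancestor with Pinus.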